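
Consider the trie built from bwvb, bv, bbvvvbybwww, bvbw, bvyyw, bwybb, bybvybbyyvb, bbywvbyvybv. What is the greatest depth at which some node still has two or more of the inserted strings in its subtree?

Look for the deepest trie node that still has at least two words in its subtree.
e.g. "bbvvvbybwww" and "bbywvbyvybv" share the prefix "bb" of length 2; no pair shares a longer one.
Longest shared-prefix length: 2

2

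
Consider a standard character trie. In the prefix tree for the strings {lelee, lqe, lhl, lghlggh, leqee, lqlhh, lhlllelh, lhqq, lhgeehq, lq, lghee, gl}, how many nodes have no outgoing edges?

Leaves are exactly the stored words that no other stored word extends.
Those words: "gl", "lelee", "leqee", "lghee", "lghlggh", "lhgeehq", "lhlllelh", "lhqq", "lqe", "lqlhh"
Leaf count: 10

10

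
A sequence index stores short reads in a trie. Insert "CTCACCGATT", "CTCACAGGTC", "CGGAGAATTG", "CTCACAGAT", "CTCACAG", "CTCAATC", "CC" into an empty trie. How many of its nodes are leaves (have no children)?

6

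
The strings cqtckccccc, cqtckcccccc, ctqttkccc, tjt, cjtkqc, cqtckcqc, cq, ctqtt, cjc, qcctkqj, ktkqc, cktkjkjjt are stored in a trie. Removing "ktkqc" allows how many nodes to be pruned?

After clearing the end-marker at "ktkqc", prune upward until reaching a node still needed by another word.
No other word shares any prefix with "ktkqc", so all 5 of its nodes go.
Nodes removed: 5

5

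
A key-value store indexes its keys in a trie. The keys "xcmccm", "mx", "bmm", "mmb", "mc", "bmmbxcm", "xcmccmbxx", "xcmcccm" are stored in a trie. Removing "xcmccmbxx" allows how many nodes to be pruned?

3

Walk "xcmccmbxx" from the leaf back toward the root, removing each node that no remaining word uses.
The suffix "bxx" (3 nodes) is used only by "xcmccmbxx"; "xcmccm" is itself a stored word, so pruning stops there.
Nodes removed: 3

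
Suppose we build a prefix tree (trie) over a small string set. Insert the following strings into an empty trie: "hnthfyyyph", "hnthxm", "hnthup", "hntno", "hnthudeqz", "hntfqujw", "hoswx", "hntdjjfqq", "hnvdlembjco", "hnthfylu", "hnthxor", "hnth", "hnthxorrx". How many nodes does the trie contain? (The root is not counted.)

Trace insertions, counting only characters that open a new branch:
  "hnthfyyyph" → 10 new (h, n, t, h, f, y, y, y, p, h)
  "hnthxm" → prefix "hnth" already present; 2 new (x, m)
  "hnthup" → prefix "hnth" already present; 2 new (u, p)
  "hntno" → prefix "hnt" already present; 2 new (n, o)
  "hnthudeqz" → prefix "hnthu" already present; 4 new (d, e, q, z)
  "hntfqujw" → prefix "hnt" already present; 5 new (f, q, u, j, w)
  "hoswx" → prefix "h" already present; 4 new (o, s, w, x)
  "hntdjjfqq" → prefix "hnt" already present; 6 new (d, j, j, f, q, q)
  "hnvdlembjco" → prefix "hn" already present; 9 new (v, d, l, e, m, b, j, c, o)
  "hnthfylu" → prefix "hnthfy" already present; 2 new (l, u)
  "hnthxor" → prefix "hnthx" already present; 2 new (o, r)
  "hnth" → prefix "hnth" already present; 0 new (none)
  "hnthxorrx" → prefix "hnthxor" already present; 2 new (r, x)
Total nodes = 10 + 2 + 2 + 2 + 4 + 5 + 4 + 6 + 9 + 2 + 2 + 0 + 2 = 50

50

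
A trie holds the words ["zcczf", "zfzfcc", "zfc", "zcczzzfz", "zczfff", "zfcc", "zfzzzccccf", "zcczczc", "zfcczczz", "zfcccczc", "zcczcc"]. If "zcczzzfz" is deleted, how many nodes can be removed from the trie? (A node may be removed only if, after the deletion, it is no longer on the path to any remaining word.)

4

Walk "zcczzzfz" from the leaf back toward the root, removing each node that no remaining word uses.
The suffix "zzfz" (4 nodes) is used only by "zcczzzfz"; the node for "zccz" still has the child "f", so pruning stops there.
Nodes removed: 4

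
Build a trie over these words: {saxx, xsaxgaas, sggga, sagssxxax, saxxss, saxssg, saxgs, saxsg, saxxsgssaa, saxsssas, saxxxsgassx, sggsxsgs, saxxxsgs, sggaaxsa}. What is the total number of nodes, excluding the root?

57

Count nodes per top-level branch (shared prefixes stored once):
  's'-branch (sagssxxax, saxgs, saxsg, saxssg, saxsssas, saxx, saxxsgssaa, saxxss, saxxxsgassx, saxxxsgs, sggaaxsa, sggga, sggsxsgs): 49 nodes
  'x'-branch (xsaxgaas): 8 nodes
Sum: 57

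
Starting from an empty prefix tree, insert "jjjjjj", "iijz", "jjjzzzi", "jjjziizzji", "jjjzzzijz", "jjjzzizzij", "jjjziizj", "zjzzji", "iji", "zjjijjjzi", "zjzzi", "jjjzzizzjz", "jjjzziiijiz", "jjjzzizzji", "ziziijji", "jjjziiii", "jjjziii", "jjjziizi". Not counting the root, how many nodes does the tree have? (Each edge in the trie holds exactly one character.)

62

For each word, the new-node count is its length minus the longest prefix already in the trie:
  "jjjjjj" → 6 new (j, j, j, j, j, j)
  "iijz" → 4 new (i, i, j, z)
  "jjjzzzi" → prefix "jjj" already present; 4 new (z, z, z, i)
  "jjjziizzji" → prefix "jjjz" already present; 6 new (i, i, z, z, j, i)
  "jjjzzzijz" → prefix "jjjzzzi" already present; 2 new (j, z)
  "jjjzzizzij" → prefix "jjjzz" already present; 5 new (i, z, z, i, j)
  "jjjziizj" → prefix "jjjziiz" already present; 1 new (j)
  "zjzzji" → 6 new (z, j, z, z, j, i)
  "iji" → prefix "i" already present; 2 new (j, i)
  "zjjijjjzi" → prefix "zj" already present; 7 new (j, i, j, j, j, z, i)
  "zjzzi" → prefix "zjzz" already present; 1 new (i)
  "jjjzzizzjz" → prefix "jjjzzizz" already present; 2 new (j, z)
  "jjjzziiijiz" → prefix "jjjzzi" already present; 5 new (i, i, j, i, z)
  "jjjzzizzji" → prefix "jjjzzizzj" already present; 1 new (i)
  "ziziijji" → prefix "z" already present; 7 new (i, z, i, i, j, j, i)
  "jjjziiii" → prefix "jjjzii" already present; 2 new (i, i)
  "jjjziii" → prefix "jjjziii" already present; 0 new (none)
  "jjjziizi" → prefix "jjjziiz" already present; 1 new (i)
Total nodes = 6 + 4 + 4 + 6 + 2 + 5 + 1 + 6 + 2 + 7 + 1 + 2 + 5 + 1 + 7 + 2 + 0 + 1 = 62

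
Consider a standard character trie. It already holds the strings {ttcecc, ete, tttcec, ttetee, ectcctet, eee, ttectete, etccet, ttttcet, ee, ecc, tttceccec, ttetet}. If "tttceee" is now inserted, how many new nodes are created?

2

The longest prefix of "tttceee" already in the trie is "tttce" (length 5).
Each of the 2 remaining characters creates one node.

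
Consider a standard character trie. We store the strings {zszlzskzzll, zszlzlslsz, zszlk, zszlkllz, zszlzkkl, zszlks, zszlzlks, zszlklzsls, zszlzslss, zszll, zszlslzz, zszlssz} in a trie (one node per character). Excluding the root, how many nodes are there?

Trie structure (* marks end of a word):
(root)
└─ z
   └─ s
      └─ z
         └─ l
            ├─ k *
            │  ├─ l
            │  │  ├─ l
            │  │  │  └─ z *
            │  │  └─ z
            │  │     └─ s
            │  │        └─ l
            │  │           └─ s *
            │  └─ s *
            ├─ l *
            ├─ s
            │  ├─ l
            │  │  └─ z
            │  │     └─ z *
            │  └─ s
            │     └─ z *
            └─ z
               ├─ k
               │  └─ k
               │     └─ l *
               ├─ l
               │  ├─ k
               │  │  └─ s *
               │  └─ s
               │     └─ l
               │        └─ s
               │           └─ z *
               └─ s
                  ├─ k
                  │  └─ z
                  │     └─ z
                  │        └─ l
                  │           └─ l *
                  └─ l
                     └─ s
                        └─ s *
Counting every labelled node above: 40.

40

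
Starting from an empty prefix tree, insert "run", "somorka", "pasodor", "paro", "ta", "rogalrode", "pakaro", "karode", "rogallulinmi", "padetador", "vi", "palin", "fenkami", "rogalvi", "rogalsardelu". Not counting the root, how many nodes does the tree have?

74

Insert word by word; a character creates a node only if that edge doesn't already exist:
  "run" → 3 new (r, u, n)
  "somorka" → 7 new (s, o, m, o, r, k, a)
  "pasodor" → 7 new (p, a, s, o, d, o, r)
  "paro" → prefix "pa" already present; 2 new (r, o)
  "ta" → 2 new (t, a)
  "rogalrode" → prefix "r" already present; 8 new (o, g, a, l, r, o, d, e)
  "pakaro" → prefix "pa" already present; 4 new (k, a, r, o)
  "karode" → 6 new (k, a, r, o, d, e)
  "rogallulinmi" → prefix "rogal" already present; 7 new (l, u, l, i, n, m, i)
  "padetador" → prefix "pa" already present; 7 new (d, e, t, a, d, o, r)
  "vi" → 2 new (v, i)
  "palin" → prefix "pa" already present; 3 new (l, i, n)
  "fenkami" → 7 new (f, e, n, k, a, m, i)
  "rogalvi" → prefix "rogal" already present; 2 new (v, i)
  "rogalsardelu" → prefix "rogal" already present; 7 new (s, a, r, d, e, l, u)
Total nodes = 3 + 7 + 7 + 2 + 2 + 8 + 4 + 6 + 7 + 7 + 2 + 3 + 7 + 2 + 7 = 74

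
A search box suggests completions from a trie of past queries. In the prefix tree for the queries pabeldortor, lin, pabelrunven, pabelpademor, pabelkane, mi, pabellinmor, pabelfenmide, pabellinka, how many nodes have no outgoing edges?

A leaf is a node with no children — equivalently, the end of a word that is not a proper prefix of any other stored word.
Those words: "lin", "mi", "pabeldortor", "pabelfenmide", "pabelkane", "pabellinka", "pabellinmor", "pabelpademor", "pabelrunven"
Leaf count: 9

9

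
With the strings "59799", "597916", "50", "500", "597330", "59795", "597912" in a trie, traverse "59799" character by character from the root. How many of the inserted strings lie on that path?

1

Check each prefix of "59799" against the stored set — each match is an end-marker on the path.
Prefixes of the query that are stored words: "59799"
Count: 1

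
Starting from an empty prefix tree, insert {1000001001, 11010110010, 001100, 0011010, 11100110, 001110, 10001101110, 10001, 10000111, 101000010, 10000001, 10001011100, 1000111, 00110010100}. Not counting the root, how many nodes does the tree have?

67

For each word, the new-node count is its length minus the longest prefix already in the trie:
  "1000001001" → 10 new (1, 0, 0, 0, 0, 0, 1, 0, 0, 1)
  "11010110010" → prefix "1" already present; 10 new (1, 0, 1, 0, 1, 1, 0, 0, 1, 0)
  "001100" → 6 new (0, 0, 1, 1, 0, 0)
  "0011010" → prefix "00110" already present; 2 new (1, 0)
  "11100110" → prefix "11" already present; 6 new (1, 0, 0, 1, 1, 0)
  "001110" → prefix "0011" already present; 2 new (1, 0)
  "10001101110" → prefix "1000" already present; 7 new (1, 1, 0, 1, 1, 1, 0)
  "10001" → prefix "10001" already present; 0 new (none)
  "10000111" → prefix "10000" already present; 3 new (1, 1, 1)
  "101000010" → prefix "10" already present; 7 new (1, 0, 0, 0, 0, 1, 0)
  "10000001" → prefix "100000" already present; 2 new (0, 1)
  "10001011100" → prefix "10001" already present; 6 new (0, 1, 1, 1, 0, 0)
  "1000111" → prefix "100011" already present; 1 new (1)
  "00110010100" → prefix "001100" already present; 5 new (1, 0, 1, 0, 0)
Total nodes = 10 + 10 + 6 + 2 + 6 + 2 + 7 + 0 + 3 + 7 + 2 + 6 + 1 + 5 = 67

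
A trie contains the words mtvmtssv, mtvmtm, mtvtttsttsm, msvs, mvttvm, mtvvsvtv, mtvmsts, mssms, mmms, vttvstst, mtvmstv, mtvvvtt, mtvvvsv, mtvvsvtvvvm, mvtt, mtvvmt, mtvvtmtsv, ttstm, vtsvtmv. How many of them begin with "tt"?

Traverse to the node for "tt", then collect every word in that subtree.
Words under "tt": ttstm
Count: 1

1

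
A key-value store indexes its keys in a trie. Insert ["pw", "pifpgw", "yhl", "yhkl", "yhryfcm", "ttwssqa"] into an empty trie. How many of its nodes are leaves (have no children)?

6

A leaf is a node with no children — equivalently, the end of a word that is not a proper prefix of any other stored word.
Those words: "pifpgw", "pw", "ttwssqa", "yhkl", "yhl", "yhryfcm"
Leaf count: 6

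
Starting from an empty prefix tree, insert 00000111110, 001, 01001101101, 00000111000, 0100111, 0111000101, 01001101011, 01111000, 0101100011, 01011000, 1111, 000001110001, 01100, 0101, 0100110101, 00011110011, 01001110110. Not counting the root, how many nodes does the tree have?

67

Trace insertions, counting only characters that open a new branch:
  "00000111110" → 11 new (0, 0, 0, 0, 0, 1, 1, 1, 1, 1, 0)
  "001" → prefix "00" already present; 1 new (1)
  "01001101101" → prefix "0" already present; 10 new (1, 0, 0, 1, 1, 0, 1, 1, 0, 1)
  "00000111000" → prefix "00000111" already present; 3 new (0, 0, 0)
  "0100111" → prefix "010011" already present; 1 new (1)
  "0111000101" → prefix "01" already present; 8 new (1, 1, 0, 0, 0, 1, 0, 1)
  "01001101011" → prefix "01001101" already present; 3 new (0, 1, 1)
  "01111000" → prefix "0111" already present; 4 new (1, 0, 0, 0)
  "0101100011" → prefix "010" already present; 7 new (1, 1, 0, 0, 0, 1, 1)
  "01011000" → prefix "01011000" already present; 0 new (none)
  "1111" → 4 new (1, 1, 1, 1)
  "000001110001" → prefix "00000111000" already present; 1 new (1)
  "01100" → prefix "011" already present; 2 new (0, 0)
  "0101" → prefix "0101" already present; 0 new (none)
  "0100110101" → prefix "0100110101" already present; 0 new (none)
  "00011110011" → prefix "000" already present; 8 new (1, 1, 1, 1, 0, 0, 1, 1)
  "01001110110" → prefix "0100111" already present; 4 new (0, 1, 1, 0)
Total nodes = 11 + 1 + 10 + 3 + 1 + 8 + 3 + 4 + 7 + 0 + 4 + 1 + 2 + 0 + 0 + 8 + 4 = 67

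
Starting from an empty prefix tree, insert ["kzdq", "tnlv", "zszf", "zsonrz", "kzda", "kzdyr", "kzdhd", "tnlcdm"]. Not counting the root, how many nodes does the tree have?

Insert word by word; a character creates a node only if that edge doesn't already exist:
  "kzdq" → 4 new (k, z, d, q)
  "tnlv" → 4 new (t, n, l, v)
  "zszf" → 4 new (z, s, z, f)
  "zsonrz" → prefix "zs" already present; 4 new (o, n, r, z)
  "kzda" → prefix "kzd" already present; 1 new (a)
  "kzdyr" → prefix "kzd" already present; 2 new (y, r)
  "kzdhd" → prefix "kzd" already present; 2 new (h, d)
  "tnlcdm" → prefix "tnl" already present; 3 new (c, d, m)
Total nodes = 4 + 4 + 4 + 4 + 1 + 2 + 2 + 3 = 24

24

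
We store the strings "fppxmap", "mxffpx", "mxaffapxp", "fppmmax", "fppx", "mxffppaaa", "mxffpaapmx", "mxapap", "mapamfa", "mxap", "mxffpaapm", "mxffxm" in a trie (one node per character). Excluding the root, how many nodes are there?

44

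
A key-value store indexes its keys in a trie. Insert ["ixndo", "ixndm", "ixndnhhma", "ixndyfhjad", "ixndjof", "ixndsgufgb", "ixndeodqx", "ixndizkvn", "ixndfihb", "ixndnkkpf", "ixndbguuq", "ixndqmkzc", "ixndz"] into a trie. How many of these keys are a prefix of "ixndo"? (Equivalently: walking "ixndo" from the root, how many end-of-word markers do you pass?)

1

Walk "ixndo" from the root; an end-of-word marker is hit whenever a stored word is a prefix of "ixndo".
Prefixes of the query that are stored words: "ixndo"
Count: 1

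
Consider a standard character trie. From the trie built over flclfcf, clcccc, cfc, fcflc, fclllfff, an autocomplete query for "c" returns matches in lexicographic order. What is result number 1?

Filter for "c…" and sort: "cfc", "clcccc"
Position 1: cfc

cfc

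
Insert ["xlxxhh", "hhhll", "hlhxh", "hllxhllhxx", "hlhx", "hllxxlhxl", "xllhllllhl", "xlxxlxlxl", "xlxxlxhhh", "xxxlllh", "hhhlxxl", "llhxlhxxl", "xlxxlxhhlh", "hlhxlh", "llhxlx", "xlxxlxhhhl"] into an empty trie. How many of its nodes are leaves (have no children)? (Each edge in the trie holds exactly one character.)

14

Leaves are exactly the stored words that no other stored word extends.
Those words: "hhhll", "hhhlxxl", "hlhxh", "hlhxlh", "hllxhllhxx", "hllxxlhxl", "llhxlhxxl", "llhxlx", "xllhllllhl", "xlxxhh", "xlxxlxhhhl", "xlxxlxhhlh", "xlxxlxlxl", "xxxlllh"
Leaf count: 14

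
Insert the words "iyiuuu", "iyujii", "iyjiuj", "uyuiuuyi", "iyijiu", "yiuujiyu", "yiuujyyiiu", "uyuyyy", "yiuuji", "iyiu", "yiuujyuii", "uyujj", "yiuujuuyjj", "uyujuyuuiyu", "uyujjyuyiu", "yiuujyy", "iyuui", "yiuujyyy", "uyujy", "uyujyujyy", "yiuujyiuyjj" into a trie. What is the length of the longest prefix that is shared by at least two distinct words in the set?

7

Equivalently: take the maximum, over all pairs, of their longest common prefix length.
"yiuujyy" and "yiuujyyiiu" agree on "yiuujyy" (7 characters) before diverging; nothing deeper is shared.
Longest shared-prefix length: 7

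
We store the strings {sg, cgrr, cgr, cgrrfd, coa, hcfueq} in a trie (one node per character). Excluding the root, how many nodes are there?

16

Trie structure (* marks end of a word):
(root)
├─ c
│  ├─ g
│  │  └─ r *
│  │     └─ r *
│  │        └─ f
│  │           └─ d *
│  └─ o
│     └─ a *
├─ h
│  └─ c
│     └─ f
│        └─ u
│           └─ e
│              └─ q *
└─ s
   └─ g *
Counting every labelled node above: 16.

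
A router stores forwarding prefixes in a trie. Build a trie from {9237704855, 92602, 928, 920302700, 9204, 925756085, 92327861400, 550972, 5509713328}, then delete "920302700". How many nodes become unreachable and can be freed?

Walk "920302700" from the leaf back toward the root, removing each node that no remaining word uses.
The suffix "302700" (6 nodes) is used only by "920302700"; the node for "920" still has the child "4", so pruning stops there.
Nodes removed: 6

6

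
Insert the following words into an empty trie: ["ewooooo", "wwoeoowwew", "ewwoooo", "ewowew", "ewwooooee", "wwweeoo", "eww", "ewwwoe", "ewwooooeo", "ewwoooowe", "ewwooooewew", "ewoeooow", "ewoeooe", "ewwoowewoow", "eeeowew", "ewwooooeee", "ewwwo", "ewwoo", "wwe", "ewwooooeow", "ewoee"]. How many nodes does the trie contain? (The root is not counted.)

63

For each word, the new-node count is its length minus the longest prefix already in the trie:
  "ewooooo" → 7 new (e, w, o, o, o, o, o)
  "wwoeoowwew" → 10 new (w, w, o, e, o, o, w, w, e, w)
  "ewwoooo" → prefix "ew" already present; 5 new (w, o, o, o, o)
  "ewowew" → prefix "ewo" already present; 3 new (w, e, w)
  "ewwooooee" → prefix "ewwoooo" already present; 2 new (e, e)
  "wwweeoo" → prefix "ww" already present; 5 new (w, e, e, o, o)
  "eww" → prefix "eww" already present; 0 new (none)
  "ewwwoe" → prefix "eww" already present; 3 new (w, o, e)
  "ewwooooeo" → prefix "ewwooooe" already present; 1 new (o)
  "ewwoooowe" → prefix "ewwoooo" already present; 2 new (w, e)
  "ewwooooewew" → prefix "ewwooooe" already present; 3 new (w, e, w)
  "ewoeooow" → prefix "ewo" already present; 5 new (e, o, o, o, w)
  "ewoeooe" → prefix "ewoeoo" already present; 1 new (e)
  "ewwoowewoow" → prefix "ewwoo" already present; 6 new (w, e, w, o, o, w)
  "eeeowew" → prefix "e" already present; 6 new (e, e, o, w, e, w)
  "ewwooooeee" → prefix "ewwooooee" already present; 1 new (e)
  "ewwwo" → prefix "ewwwo" already present; 0 new (none)
  "ewwoo" → prefix "ewwoo" already present; 0 new (none)
  "wwe" → prefix "ww" already present; 1 new (e)
  "ewwooooeow" → prefix "ewwooooeo" already present; 1 new (w)
  "ewoee" → prefix "ewoe" already present; 1 new (e)
Total nodes = 7 + 10 + 5 + 3 + 2 + 5 + 0 + 3 + 1 + 2 + 3 + 5 + 1 + 6 + 6 + 1 + 0 + 0 + 1 + 1 + 1 = 63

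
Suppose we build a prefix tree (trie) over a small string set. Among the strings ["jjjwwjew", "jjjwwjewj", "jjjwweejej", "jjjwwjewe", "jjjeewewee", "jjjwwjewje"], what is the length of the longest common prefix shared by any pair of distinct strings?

9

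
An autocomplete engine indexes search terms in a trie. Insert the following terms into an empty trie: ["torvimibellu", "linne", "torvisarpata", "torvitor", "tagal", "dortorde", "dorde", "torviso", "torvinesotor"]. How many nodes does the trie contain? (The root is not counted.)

49

For each word, the new-node count is its length minus the longest prefix already in the trie:
  "torvimibellu" → 12 new (t, o, r, v, i, m, i, b, e, l, l, u)
  "linne" → 5 new (l, i, n, n, e)
  "torvisarpata" → prefix "torvi" already present; 7 new (s, a, r, p, a, t, a)
  "torvitor" → prefix "torvi" already present; 3 new (t, o, r)
  "tagal" → prefix "t" already present; 4 new (a, g, a, l)
  "dortorde" → 8 new (d, o, r, t, o, r, d, e)
  "dorde" → prefix "dor" already present; 2 new (d, e)
  "torviso" → prefix "torvis" already present; 1 new (o)
  "torvinesotor" → prefix "torvi" already present; 7 new (n, e, s, o, t, o, r)
Total nodes = 12 + 5 + 7 + 3 + 4 + 8 + 2 + 1 + 7 = 49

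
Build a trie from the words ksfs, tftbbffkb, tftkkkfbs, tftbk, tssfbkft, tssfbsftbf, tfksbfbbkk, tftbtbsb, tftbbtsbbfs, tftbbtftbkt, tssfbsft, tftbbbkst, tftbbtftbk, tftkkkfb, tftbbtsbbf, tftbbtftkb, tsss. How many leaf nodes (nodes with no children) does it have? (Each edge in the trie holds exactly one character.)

13

Leaves are exactly the stored words that no other stored word extends.
Those words: "ksfs", "tfksbfbbkk", "tftbbbkst", "tftbbffkb", "tftbbtftbkt", "tftbbtftkb", "tftbbtsbbfs", "tftbk", "tftbtbsb", "tftkkkfbs", "tssfbkft", "tssfbsftbf", "tsss"
Leaf count: 13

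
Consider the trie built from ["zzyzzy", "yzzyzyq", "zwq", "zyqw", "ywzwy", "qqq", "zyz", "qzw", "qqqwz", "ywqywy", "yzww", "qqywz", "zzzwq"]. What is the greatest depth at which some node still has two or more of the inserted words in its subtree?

The deepest shared node is where two words last agree before diverging.
e.g. "qqq" and "qqqwz" share the prefix "qqq" of length 3; no pair shares a longer one.
Longest shared-prefix length: 3

3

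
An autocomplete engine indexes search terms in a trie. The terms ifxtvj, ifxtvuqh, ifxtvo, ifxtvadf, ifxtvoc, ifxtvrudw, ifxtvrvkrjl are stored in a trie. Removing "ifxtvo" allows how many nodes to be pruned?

0

After clearing the end-marker at "ifxtvo", prune upward until reaching a node still needed by another word.
Every node on "ifxtvo" is still needed (e.g. by "ifxtvoc"), so nothing is freed.
Nodes removed: 0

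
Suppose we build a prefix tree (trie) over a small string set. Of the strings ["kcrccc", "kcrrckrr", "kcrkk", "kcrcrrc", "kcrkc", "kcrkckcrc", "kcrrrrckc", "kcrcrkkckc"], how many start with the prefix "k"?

Walk to "k"; the words in its subtree are exactly those with that prefix.
Matches: "kcrccc", "kcrcrkkckc", "kcrcrrc", "kcrkc", "kcrkckcrc", "kcrkk", "kcrrckrr", "kcrrrrckc"
Count: 8

8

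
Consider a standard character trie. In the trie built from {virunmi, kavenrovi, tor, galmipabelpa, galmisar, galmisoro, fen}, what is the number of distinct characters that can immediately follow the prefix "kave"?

Walk "kave" from the root, arriving at one node.
Distinct next characters after "kave": n.
That node has 1 child edge.

1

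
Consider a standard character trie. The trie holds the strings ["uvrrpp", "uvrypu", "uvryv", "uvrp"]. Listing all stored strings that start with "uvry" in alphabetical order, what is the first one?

Words with prefix "uvry", in lexicographic order: "uvrypu", "uvryv"
The 1st is uvrypu.

uvrypu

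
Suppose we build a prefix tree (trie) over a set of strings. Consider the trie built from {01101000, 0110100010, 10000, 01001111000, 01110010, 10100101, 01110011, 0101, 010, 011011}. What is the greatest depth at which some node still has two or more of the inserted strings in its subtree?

8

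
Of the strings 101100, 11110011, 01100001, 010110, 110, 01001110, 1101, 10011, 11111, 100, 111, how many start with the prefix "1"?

8

Traverse to the node for "1", then collect every word in that subtree.
Words under "1": 100, 10011, 101100, 110, 1101, 111, 11110011, 11111
Count: 8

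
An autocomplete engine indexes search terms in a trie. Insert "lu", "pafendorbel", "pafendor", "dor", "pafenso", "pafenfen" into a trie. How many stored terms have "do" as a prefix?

1

Traverse to the node for "do", then collect every word in that subtree.
Matches: "dor"
Count: 1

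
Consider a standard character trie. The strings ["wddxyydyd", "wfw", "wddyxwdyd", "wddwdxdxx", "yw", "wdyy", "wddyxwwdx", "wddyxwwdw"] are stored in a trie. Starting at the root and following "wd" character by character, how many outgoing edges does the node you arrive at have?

Follow the path "wd" to its node, then look at its outgoing edges.
Characters that immediately follow "wd" among the stored strings: {d, y}.
That node has 2 child edges.

2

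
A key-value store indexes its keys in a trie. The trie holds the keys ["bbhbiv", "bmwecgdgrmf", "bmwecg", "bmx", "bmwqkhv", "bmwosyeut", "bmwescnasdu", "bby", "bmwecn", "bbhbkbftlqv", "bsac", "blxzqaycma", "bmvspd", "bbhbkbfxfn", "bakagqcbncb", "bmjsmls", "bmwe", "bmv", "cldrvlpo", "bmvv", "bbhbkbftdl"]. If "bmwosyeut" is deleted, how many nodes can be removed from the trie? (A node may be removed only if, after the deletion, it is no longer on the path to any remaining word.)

6

Walk "bmwosyeut" from the leaf back toward the root, removing each node that no remaining word uses.
The suffix "osyeut" (6 nodes) is used only by "bmwosyeut"; the node for "bmw" still has the child "e", so pruning stops there.
Nodes removed: 6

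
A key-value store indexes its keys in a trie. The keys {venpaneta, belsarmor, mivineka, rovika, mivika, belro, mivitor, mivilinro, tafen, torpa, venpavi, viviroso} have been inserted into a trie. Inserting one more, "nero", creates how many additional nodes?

4

No existing word starts with "n", so every character of "nero" needs a new node.
4 − 0 = 4 new nodes.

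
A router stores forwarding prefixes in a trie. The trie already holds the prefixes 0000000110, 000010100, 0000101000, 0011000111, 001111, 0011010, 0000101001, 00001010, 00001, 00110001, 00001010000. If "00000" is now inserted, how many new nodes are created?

0

Every character of "00000" already lies on an existing path (it is a prefix of some stored word).
No new nodes are needed: 0.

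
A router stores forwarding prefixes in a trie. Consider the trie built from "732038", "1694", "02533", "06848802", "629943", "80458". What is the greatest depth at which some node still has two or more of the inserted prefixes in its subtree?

Equivalently: take the maximum, over all pairs, of their longest common prefix length.
e.g. "02533" and "06848802" share the prefix "0" of length 1; no pair shares a longer one.
Longest shared-prefix length: 1

1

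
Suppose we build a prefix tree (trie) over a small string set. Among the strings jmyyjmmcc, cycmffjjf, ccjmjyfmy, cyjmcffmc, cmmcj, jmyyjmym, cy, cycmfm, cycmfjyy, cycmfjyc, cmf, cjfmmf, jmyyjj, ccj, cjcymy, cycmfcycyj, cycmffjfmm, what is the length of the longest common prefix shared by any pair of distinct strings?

The deepest shared node is where two words last agree before diverging.
"cycmffjfmm" and "cycmffjjf" agree on "cycmffj" (7 characters) before diverging; nothing deeper is shared.
Longest shared-prefix length: 7

7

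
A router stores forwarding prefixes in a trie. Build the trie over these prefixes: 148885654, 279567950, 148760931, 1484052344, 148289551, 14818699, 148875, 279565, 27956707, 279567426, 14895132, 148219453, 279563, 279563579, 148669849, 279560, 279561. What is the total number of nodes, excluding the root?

Trace insertions, counting only characters that open a new branch:
  "148885654" → 9 new (1, 4, 8, 8, 8, 5, 6, 5, 4)
  "279567950" → 9 new (2, 7, 9, 5, 6, 7, 9, 5, 0)
  "148760931" → prefix "148" already present; 6 new (7, 6, 0, 9, 3, 1)
  "1484052344" → prefix "148" already present; 7 new (4, 0, 5, 2, 3, 4, 4)
  "148289551" → prefix "148" already present; 6 new (2, 8, 9, 5, 5, 1)
  "14818699" → prefix "148" already present; 5 new (1, 8, 6, 9, 9)
  "148875" → prefix "1488" already present; 2 new (7, 5)
  "279565" → prefix "27956" already present; 1 new (5)
  "27956707" → prefix "279567" already present; 2 new (0, 7)
  "279567426" → prefix "279567" already present; 3 new (4, 2, 6)
  "14895132" → prefix "148" already present; 5 new (9, 5, 1, 3, 2)
  "148219453" → prefix "1482" already present; 5 new (1, 9, 4, 5, 3)
  "279563" → prefix "27956" already present; 1 new (3)
  "279563579" → prefix "279563" already present; 3 new (5, 7, 9)
  "148669849" → prefix "148" already present; 6 new (6, 6, 9, 8, 4, 9)
  "279560" → prefix "27956" already present; 1 new (0)
  "279561" → prefix "27956" already present; 1 new (1)
Total nodes = 9 + 9 + 6 + 7 + 6 + 5 + 2 + 1 + 2 + 3 + 5 + 5 + 1 + 3 + 6 + 1 + 1 = 72

72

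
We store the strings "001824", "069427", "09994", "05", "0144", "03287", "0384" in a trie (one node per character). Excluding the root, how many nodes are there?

25

Count nodes per top-level branch (shared prefixes stored once):
  '0'-branch (001824, 0144, 03287, 0384, 05, 069427, 09994): 25 nodes
Sum: 25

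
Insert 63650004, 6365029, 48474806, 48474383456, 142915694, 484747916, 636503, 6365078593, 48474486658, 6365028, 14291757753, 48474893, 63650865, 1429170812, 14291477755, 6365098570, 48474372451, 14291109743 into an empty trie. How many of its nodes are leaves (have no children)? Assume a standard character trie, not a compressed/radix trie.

18

A leaf is a node with no children — equivalently, the end of a word that is not a proper prefix of any other stored word.
Those words: "14291109743", "14291477755", "142915694", "1429170812", "14291757753", "48474372451", "48474383456", "48474486658", "484747916", "48474806", "48474893", "63650004", "6365028", "6365029", "636503", "6365078593", "63650865", "6365098570"
Leaf count: 18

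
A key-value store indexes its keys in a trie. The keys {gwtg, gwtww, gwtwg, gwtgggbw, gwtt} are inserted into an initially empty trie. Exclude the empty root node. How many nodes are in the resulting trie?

Count nodes per top-level branch (shared prefixes stored once):
  'g'-branch (gwtg, gwtgggbw, gwtt, gwtwg, gwtww): 12 nodes
Sum: 12

12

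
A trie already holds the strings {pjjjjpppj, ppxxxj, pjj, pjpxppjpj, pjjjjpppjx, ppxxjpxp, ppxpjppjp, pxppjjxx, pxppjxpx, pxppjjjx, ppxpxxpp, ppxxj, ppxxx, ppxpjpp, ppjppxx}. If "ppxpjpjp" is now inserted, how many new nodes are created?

"ppxpjp" is already a path in the trie; the remaining "jp" must be added.
So 8 − 6 = 2 new nodes.

2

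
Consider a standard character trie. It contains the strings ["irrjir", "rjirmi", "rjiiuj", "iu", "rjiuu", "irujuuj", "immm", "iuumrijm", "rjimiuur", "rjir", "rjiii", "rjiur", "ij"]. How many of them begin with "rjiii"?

1

Filter for entries beginning with "rjiii":
Matches: "rjiii"
Count: 1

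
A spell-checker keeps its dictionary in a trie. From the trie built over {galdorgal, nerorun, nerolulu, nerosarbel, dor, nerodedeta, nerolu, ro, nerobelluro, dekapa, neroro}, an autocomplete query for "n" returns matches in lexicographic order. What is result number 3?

nerolu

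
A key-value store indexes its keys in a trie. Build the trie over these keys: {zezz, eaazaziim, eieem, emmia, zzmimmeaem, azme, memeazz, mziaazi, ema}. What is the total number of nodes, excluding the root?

Trace insertions, counting only characters that open a new branch:
  "zezz" → 4 new (z, e, z, z)
  "eaazaziim" → 9 new (e, a, a, z, a, z, i, i, m)
  "eieem" → prefix "e" already present; 4 new (i, e, e, m)
  "emmia" → prefix "e" already present; 4 new (m, m, i, a)
  "zzmimmeaem" → prefix "z" already present; 9 new (z, m, i, m, m, e, a, e, m)
  "azme" → 4 new (a, z, m, e)
  "memeazz" → 7 new (m, e, m, e, a, z, z)
  "mziaazi" → prefix "m" already present; 6 new (z, i, a, a, z, i)
  "ema" → prefix "em" already present; 1 new (a)
Total nodes = 4 + 9 + 4 + 4 + 9 + 4 + 7 + 6 + 1 = 48

48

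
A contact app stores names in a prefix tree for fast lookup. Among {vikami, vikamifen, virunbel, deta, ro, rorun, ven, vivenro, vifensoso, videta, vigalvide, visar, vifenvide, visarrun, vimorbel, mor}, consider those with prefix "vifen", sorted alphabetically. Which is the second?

Words with prefix "vifen", in lexicographic order: "vifensoso", "vifenvide"
The 2nd is vifenvide.

vifenvide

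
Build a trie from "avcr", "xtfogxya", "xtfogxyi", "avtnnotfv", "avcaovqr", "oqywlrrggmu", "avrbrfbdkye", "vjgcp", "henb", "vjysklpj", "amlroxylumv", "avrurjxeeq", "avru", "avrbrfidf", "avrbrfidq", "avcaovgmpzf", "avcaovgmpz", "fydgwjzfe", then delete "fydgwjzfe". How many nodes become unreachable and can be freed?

9

Walk "fydgwjzfe" from the leaf back toward the root, removing each node that no remaining word uses.
No other word shares any prefix with "fydgwjzfe", so all 9 of its nodes go.
Nodes removed: 9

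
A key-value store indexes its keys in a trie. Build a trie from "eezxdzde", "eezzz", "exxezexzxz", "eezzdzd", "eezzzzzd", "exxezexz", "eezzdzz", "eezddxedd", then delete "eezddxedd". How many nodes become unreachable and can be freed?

6

After clearing the end-marker at "eezddxedd", prune upward until reaching a node still needed by another word.
The suffix "ddxedd" (6 nodes) is used only by "eezddxedd"; the node for "eez" still has the child "x", so pruning stops there.
Nodes removed: 6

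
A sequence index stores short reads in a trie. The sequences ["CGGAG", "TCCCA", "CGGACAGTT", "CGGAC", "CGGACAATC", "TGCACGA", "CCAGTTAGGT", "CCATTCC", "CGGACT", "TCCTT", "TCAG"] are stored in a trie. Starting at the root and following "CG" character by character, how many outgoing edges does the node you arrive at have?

The children of the "CG" node are the distinct next characters among strings starting with "CG".
Distinct next characters after "CG": G.
That node has 1 child edge.

1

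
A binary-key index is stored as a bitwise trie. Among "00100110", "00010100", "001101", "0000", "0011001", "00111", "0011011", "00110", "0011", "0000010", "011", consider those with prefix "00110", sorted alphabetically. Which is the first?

Filter for "00110…" and sort: "00110", "0011001", "001101", "0011011"
Position 1: 00110

00110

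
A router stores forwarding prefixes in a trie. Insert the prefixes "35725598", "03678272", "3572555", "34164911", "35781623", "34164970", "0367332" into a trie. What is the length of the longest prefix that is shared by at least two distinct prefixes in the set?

The deepest shared node is where two words last agree before diverging.
"34164911" and "34164970" agree on "341649" (6 characters) before diverging; nothing deeper is shared.
Longest shared-prefix length: 6

6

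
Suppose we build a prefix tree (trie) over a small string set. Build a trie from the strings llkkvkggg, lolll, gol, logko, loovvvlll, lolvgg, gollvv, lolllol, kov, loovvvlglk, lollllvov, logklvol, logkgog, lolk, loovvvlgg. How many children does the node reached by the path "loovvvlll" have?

Follow the path "loovvvlll" to its node, then look at its outgoing edges.
No stored string extends past "loovvvlll".
That node has 0 child edges.

0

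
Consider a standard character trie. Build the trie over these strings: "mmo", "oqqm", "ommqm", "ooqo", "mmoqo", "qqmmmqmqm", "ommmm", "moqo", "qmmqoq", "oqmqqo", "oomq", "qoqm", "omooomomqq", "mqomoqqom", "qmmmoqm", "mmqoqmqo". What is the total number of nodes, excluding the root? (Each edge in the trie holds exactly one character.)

70

For each word, the new-node count is its length minus the longest prefix already in the trie:
  "mmo" → 3 new (m, m, o)
  "oqqm" → 4 new (o, q, q, m)
  "ommqm" → prefix "o" already present; 4 new (m, m, q, m)
  "ooqo" → prefix "o" already present; 3 new (o, q, o)
  "mmoqo" → prefix "mmo" already present; 2 new (q, o)
  "qqmmmqmqm" → 9 new (q, q, m, m, m, q, m, q, m)
  "ommmm" → prefix "omm" already present; 2 new (m, m)
  "moqo" → prefix "m" already present; 3 new (o, q, o)
  "qmmqoq" → prefix "q" already present; 5 new (m, m, q, o, q)
  "oqmqqo" → prefix "oq" already present; 4 new (m, q, q, o)
  "oomq" → prefix "oo" already present; 2 new (m, q)
  "qoqm" → prefix "q" already present; 3 new (o, q, m)
  "omooomomqq" → prefix "om" already present; 8 new (o, o, o, m, o, m, q, q)
  "mqomoqqom" → prefix "m" already present; 8 new (q, o, m, o, q, q, o, m)
  "qmmmoqm" → prefix "qmm" already present; 4 new (m, o, q, m)
  "mmqoqmqo" → prefix "mm" already present; 6 new (q, o, q, m, q, o)
Total nodes = 3 + 4 + 4 + 3 + 2 + 9 + 2 + 3 + 5 + 4 + 2 + 3 + 8 + 8 + 4 + 6 = 70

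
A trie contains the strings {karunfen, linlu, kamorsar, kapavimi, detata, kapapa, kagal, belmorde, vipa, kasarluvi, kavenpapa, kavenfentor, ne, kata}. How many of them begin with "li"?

1

Traverse to the node for "li", then collect every word in that subtree.
Words under "li": linlu
Count: 1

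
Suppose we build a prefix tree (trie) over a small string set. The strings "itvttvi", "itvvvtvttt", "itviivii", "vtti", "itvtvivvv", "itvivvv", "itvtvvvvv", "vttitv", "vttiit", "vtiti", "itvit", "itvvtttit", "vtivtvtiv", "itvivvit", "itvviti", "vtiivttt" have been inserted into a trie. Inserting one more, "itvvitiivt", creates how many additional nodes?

3

Walking "itvvitiivt" from the root, the first 7 characters ("itvviti") follow existing edges; "i" is the first miss.
New nodes needed: |"itvvitiivt"| − 7 = 10 − 7 = 3.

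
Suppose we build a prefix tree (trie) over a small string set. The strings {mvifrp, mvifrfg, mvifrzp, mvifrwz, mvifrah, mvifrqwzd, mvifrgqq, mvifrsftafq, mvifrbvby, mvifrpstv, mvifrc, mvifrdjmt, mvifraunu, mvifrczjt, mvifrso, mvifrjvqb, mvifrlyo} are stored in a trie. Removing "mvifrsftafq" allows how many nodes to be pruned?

Walk "mvifrsftafq" from the leaf back toward the root, removing each node that no remaining word uses.
The suffix "ftafq" (5 nodes) is used only by "mvifrsftafq"; the node for "mvifrs" still has the child "o", so pruning stops there.
Nodes removed: 5

5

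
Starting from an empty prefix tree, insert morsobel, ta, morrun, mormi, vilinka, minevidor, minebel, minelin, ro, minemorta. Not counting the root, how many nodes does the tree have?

For each word, the new-node count is its length minus the longest prefix already in the trie:
  "morsobel" → 8 new (m, o, r, s, o, b, e, l)
  "ta" → 2 new (t, a)
  "morrun" → prefix "mor" already present; 3 new (r, u, n)
  "mormi" → prefix "mor" already present; 2 new (m, i)
  "vilinka" → 7 new (v, i, l, i, n, k, a)
  "minevidor" → prefix "m" already present; 8 new (i, n, e, v, i, d, o, r)
  "minebel" → prefix "mine" already present; 3 new (b, e, l)
  "minelin" → prefix "mine" already present; 3 new (l, i, n)
  "ro" → 2 new (r, o)
  "minemorta" → prefix "mine" already present; 5 new (m, o, r, t, a)
Total nodes = 8 + 2 + 3 + 2 + 7 + 8 + 3 + 3 + 2 + 5 = 43

43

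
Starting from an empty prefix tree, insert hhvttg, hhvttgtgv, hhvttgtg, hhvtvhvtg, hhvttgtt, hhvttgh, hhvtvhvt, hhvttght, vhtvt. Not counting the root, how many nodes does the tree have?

22

Count nodes per top-level branch (shared prefixes stored once):
  'h'-branch (hhvttg, hhvttgh, hhvttght, hhvttgtg, hhvttgtgv, hhvttgtt, hhvtvhvt, hhvtvhvtg): 17 nodes
  'v'-branch (vhtvt): 5 nodes
Sum: 22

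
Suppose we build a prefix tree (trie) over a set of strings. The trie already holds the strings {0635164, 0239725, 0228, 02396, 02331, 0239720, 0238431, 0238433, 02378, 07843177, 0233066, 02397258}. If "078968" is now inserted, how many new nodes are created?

3

Walking "078968" from the root, the first 3 characters ("078") follow existing edges; "9" is the first miss.
So 6 − 3 = 3 new nodes.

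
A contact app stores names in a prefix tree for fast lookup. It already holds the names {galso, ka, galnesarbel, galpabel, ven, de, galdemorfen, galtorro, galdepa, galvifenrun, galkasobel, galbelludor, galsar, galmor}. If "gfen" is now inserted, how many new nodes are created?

3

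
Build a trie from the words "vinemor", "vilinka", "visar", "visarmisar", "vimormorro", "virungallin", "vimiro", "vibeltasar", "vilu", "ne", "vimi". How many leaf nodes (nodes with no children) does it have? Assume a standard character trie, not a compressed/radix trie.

9

Leaves are exactly the stored words that no other stored word extends.
Those words: "ne", "vibeltasar", "vilinka", "vilu", "vimiro", "vimormorro", "vinemor", "virungallin", "visarmisar"
Leaf count: 9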